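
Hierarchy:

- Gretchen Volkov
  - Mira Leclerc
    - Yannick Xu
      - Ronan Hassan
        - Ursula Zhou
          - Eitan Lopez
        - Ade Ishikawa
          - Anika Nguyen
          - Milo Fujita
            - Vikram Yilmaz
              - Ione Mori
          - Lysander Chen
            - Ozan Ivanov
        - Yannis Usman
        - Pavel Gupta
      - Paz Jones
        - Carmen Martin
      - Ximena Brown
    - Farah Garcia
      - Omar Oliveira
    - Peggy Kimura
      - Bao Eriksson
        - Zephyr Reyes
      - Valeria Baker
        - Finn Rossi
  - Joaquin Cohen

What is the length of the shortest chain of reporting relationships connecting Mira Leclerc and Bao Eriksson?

2

Bao Eriksson is in Mira Leclerc's organization: the chain from Bao Eriksson up to Mira Leclerc is Bao Eriksson → Peggy Kimura → Mira Leclerc, which is 2 links.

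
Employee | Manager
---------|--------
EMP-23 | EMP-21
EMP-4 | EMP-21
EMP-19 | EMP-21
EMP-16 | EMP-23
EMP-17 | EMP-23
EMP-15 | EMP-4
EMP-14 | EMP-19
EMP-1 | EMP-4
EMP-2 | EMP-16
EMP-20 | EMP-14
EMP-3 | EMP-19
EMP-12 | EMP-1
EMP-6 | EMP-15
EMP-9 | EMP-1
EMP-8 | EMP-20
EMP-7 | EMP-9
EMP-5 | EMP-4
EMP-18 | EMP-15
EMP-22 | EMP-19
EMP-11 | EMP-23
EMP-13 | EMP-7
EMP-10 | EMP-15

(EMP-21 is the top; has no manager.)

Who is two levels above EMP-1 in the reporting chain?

EMP-1 reports to EMP-4, and EMP-4 reports to EMP-21. So EMP-1's skip-level manager is EMP-21.

EMP-21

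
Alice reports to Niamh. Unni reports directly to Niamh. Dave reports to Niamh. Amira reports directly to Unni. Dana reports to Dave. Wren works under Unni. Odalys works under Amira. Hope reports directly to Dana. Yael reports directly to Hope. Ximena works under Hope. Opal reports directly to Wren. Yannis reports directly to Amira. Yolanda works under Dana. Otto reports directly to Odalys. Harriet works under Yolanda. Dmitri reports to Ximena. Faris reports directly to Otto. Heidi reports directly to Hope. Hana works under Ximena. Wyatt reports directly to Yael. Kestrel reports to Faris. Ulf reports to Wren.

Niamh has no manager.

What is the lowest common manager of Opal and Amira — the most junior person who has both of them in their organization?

Unni

Opal's chain of managers is Wren, Unni, Niamh. Amira's chain of managers is Unni, Niamh. The first manager that appears in both chains is Unni.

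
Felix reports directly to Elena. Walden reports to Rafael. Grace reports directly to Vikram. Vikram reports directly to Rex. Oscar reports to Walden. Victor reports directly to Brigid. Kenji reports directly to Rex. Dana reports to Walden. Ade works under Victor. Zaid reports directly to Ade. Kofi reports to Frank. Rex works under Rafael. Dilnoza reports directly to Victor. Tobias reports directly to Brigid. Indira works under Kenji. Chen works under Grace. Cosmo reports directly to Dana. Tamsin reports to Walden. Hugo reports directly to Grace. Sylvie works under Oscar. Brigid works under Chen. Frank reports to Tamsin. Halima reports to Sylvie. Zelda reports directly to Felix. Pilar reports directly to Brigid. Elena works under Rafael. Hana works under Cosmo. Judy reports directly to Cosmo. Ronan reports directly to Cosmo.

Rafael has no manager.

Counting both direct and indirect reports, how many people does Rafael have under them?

Rafael directly manages Walden, Rex, Elena. Under Walden: Oscar, Sylvie, Halima, Tamsin, Frank, Kofi, Dana, Cosmo, Ronan, Hana, Judy (11). Under Rex: Kenji, Indira, Vikram, Grace, Hugo, Chen, Brigid, Pilar, Tobias, Victor, Ade, Zaid, Dilnoza (13). Under Elena: Felix, Zelda (2). So Rafael's organization is 3 direct reports plus everyone under them: 12 + 14 + 3 = 29.

29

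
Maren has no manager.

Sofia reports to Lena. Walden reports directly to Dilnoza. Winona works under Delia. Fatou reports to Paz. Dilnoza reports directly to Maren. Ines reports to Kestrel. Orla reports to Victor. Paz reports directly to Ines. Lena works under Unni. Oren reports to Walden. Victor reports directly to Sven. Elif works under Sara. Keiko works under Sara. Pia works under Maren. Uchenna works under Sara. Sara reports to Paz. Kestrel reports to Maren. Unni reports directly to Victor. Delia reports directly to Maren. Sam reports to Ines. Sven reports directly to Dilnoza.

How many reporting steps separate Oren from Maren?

3

Chain from Oren up to Maren: Oren → Walden → Dilnoza → Maren. That is 3 steps up, so Oren is 3 levels below Maren.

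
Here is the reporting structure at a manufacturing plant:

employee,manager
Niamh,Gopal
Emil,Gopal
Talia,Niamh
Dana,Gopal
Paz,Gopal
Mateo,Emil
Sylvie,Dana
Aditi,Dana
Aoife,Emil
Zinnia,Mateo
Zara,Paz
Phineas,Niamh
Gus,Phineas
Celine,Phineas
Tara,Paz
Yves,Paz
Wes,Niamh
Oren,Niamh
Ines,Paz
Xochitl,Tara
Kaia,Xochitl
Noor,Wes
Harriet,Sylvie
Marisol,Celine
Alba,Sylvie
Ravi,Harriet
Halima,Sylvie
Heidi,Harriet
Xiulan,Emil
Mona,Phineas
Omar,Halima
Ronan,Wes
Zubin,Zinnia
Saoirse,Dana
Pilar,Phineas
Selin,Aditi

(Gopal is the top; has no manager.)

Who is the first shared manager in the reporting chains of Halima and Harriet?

Halima's chain of managers is Sylvie, Dana, Gopal. Harriet's chain of managers is Sylvie, Dana, Gopal. The first manager that appears in both chains is Sylvie.

Sylvie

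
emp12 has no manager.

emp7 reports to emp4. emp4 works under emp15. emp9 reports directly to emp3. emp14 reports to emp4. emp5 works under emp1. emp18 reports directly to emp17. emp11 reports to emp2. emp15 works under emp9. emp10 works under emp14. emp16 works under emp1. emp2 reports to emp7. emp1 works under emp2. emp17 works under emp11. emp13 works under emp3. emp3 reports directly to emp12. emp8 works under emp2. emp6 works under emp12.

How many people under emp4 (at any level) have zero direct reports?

5

The people in emp4's organization with no one reporting to them are emp10, emp8, emp16, emp5, emp18. That is 5.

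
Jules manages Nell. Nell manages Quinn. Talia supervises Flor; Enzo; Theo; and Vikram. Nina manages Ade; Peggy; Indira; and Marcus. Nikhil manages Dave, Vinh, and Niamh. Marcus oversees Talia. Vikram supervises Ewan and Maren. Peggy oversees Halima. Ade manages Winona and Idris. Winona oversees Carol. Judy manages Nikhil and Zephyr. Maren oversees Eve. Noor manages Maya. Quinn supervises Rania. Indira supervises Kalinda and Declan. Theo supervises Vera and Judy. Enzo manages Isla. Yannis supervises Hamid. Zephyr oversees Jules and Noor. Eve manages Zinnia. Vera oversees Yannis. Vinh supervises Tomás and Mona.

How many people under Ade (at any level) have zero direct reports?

The people in Ade's organization with no one reporting to them are Idris, Carol. That is 2.

2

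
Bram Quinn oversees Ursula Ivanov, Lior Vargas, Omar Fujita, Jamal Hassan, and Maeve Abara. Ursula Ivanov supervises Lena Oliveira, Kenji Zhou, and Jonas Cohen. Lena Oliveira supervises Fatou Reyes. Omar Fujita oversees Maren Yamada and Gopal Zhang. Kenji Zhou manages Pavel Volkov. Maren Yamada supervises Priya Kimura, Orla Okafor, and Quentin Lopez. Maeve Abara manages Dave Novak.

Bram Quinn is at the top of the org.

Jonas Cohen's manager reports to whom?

Bram Quinn

Jonas Cohen reports to Ursula Ivanov, and Ursula Ivanov reports to Bram Quinn. So Jonas Cohen's skip-level manager is Bram Quinn.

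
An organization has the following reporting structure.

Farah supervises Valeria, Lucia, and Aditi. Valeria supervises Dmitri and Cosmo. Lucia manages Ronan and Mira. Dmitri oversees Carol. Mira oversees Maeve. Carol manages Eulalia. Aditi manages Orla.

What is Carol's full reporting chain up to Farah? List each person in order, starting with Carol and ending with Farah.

Carol -> Dmitri -> Valeria -> Farah

Carol reports to Dmitri. Dmitri reports to Valeria. Valeria reports to Farah. Farah is at the top.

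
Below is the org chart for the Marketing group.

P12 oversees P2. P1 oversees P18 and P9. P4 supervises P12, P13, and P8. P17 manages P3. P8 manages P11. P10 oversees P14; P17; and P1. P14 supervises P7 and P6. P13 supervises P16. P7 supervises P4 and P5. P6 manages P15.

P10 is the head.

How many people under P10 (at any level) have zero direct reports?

The people in P10's organization with no one reporting to them are P9, P18, P3, P15, P5, P11, P16, P2. That is 8.

8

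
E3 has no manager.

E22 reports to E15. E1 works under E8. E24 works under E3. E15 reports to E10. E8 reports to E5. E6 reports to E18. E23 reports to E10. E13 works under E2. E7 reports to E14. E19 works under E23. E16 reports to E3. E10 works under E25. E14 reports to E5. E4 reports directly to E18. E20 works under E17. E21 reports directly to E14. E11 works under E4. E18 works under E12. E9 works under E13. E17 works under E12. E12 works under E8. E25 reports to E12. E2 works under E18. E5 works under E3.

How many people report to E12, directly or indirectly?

E12 directly manages E18, E25, E17. Under E18: E4, E11, E6, E2, E13, E9 (6). Under E25: E10, E15, E22, E23, E19 (5). Under E17: E20 (1). So E12's organization is 3 direct reports plus everyone under them: 7 + 6 + 2 = 15.

15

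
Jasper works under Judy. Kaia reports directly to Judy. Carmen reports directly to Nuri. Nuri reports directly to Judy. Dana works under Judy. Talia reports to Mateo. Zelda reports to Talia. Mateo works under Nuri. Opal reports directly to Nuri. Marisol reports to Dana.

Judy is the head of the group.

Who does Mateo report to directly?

Mateo reports directly to Nuri.

Nuri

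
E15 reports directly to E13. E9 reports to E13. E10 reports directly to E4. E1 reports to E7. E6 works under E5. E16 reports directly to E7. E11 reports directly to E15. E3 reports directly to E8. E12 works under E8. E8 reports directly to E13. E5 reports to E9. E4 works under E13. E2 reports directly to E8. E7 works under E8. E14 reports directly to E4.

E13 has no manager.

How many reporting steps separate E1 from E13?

3

Chain from E1 up to E13: E1 → E7 → E8 → E13. That is 3 steps up, so E1 is 3 levels below E13.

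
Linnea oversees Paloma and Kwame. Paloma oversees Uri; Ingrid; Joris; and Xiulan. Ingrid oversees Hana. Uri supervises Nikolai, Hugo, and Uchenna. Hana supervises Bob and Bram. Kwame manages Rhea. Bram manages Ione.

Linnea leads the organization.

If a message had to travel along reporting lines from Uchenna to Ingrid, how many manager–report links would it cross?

Uchenna is 2 levels below Paloma, and Ingrid is 1 level below Paloma (their lowest common manager). The shortest path runs up from Uchenna to Paloma and back down to Ingrid: 2 + 1 = 3 links.

3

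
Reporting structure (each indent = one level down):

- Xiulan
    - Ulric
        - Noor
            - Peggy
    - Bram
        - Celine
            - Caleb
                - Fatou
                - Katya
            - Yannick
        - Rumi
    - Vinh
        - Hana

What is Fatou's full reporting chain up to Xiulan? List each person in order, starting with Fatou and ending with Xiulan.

Fatou reports to Caleb. Caleb reports to Celine. Celine reports to Bram. Bram reports to Xiulan. Xiulan is at the top.

Fatou -> Caleb -> Celine -> Bram -> Xiulan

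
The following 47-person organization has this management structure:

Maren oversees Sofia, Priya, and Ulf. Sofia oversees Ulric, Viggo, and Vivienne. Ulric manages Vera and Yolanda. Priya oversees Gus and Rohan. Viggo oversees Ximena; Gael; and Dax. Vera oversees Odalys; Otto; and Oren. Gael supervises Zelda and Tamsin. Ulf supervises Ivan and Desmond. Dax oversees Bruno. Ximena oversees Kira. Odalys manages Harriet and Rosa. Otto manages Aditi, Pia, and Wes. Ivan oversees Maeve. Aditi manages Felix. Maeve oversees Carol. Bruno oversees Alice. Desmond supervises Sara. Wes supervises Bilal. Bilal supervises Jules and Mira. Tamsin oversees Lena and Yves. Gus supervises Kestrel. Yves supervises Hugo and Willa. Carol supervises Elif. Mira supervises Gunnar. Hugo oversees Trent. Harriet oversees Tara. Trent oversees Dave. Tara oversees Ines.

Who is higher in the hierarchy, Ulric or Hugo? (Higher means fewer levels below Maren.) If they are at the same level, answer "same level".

Ulric

Ulric is 2 levels below Maren; Hugo is 6. Ulric is higher.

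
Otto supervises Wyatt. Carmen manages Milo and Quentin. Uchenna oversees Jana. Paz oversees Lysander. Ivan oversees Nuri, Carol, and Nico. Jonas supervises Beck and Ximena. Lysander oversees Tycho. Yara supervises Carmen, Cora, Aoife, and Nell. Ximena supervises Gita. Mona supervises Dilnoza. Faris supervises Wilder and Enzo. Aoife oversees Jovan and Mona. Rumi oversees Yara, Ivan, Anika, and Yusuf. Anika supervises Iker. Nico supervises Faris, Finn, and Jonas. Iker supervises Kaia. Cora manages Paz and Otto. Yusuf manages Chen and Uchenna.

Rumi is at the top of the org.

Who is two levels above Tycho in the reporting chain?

Tycho reports to Lysander, and Lysander reports to Paz. So Tycho's skip-level manager is Paz.

Paz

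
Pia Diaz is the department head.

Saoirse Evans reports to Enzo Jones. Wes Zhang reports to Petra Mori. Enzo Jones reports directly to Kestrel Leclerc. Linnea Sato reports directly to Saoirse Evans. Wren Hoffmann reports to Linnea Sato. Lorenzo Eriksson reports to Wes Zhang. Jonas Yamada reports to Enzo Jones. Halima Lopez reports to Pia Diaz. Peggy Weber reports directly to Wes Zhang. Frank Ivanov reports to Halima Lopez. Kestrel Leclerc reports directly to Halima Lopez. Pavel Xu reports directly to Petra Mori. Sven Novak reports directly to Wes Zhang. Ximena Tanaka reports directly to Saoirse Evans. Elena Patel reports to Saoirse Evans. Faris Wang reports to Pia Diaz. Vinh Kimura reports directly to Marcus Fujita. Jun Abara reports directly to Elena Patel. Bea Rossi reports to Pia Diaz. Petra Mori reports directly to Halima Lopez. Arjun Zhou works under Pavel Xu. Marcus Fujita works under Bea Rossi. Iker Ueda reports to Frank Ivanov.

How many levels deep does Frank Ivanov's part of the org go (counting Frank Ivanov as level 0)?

1

The longest chain under Frank Ivanov runs Frank Ivanov → Iker Ueda, which is 1 level below Frank Ivanov.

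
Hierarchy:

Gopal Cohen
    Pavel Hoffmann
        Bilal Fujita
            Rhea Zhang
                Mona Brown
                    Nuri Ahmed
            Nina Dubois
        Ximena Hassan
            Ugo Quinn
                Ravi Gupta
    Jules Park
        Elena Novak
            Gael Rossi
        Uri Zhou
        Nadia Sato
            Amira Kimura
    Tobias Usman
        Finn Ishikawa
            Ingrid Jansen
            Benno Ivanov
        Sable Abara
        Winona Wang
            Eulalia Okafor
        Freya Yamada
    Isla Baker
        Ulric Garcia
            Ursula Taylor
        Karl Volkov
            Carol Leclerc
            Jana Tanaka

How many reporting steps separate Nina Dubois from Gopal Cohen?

3

Chain from Nina Dubois up to Gopal Cohen: Nina Dubois → Bilal Fujita → Pavel Hoffmann → Gopal Cohen. That is 3 steps up, so Nina Dubois is 3 levels below Gopal Cohen.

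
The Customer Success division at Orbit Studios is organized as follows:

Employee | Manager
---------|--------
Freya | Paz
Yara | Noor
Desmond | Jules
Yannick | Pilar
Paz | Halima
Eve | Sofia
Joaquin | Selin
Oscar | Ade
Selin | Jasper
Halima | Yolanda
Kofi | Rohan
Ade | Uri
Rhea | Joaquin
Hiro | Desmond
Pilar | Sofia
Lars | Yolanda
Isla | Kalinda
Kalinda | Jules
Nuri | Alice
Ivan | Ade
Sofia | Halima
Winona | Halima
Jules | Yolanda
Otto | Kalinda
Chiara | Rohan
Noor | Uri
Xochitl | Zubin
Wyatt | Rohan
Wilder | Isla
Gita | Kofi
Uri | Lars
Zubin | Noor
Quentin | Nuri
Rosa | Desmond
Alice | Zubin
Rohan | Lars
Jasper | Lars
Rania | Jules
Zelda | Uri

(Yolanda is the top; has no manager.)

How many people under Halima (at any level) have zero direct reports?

4

The people in Halima's organization with no one reporting to them are Winona, Eve, Yannick, Freya. That is 4.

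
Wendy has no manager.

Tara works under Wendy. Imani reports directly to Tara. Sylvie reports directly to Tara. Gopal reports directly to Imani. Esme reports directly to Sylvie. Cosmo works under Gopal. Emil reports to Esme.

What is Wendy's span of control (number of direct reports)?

1

Wendy directly manages Tara. That is 1 direct report.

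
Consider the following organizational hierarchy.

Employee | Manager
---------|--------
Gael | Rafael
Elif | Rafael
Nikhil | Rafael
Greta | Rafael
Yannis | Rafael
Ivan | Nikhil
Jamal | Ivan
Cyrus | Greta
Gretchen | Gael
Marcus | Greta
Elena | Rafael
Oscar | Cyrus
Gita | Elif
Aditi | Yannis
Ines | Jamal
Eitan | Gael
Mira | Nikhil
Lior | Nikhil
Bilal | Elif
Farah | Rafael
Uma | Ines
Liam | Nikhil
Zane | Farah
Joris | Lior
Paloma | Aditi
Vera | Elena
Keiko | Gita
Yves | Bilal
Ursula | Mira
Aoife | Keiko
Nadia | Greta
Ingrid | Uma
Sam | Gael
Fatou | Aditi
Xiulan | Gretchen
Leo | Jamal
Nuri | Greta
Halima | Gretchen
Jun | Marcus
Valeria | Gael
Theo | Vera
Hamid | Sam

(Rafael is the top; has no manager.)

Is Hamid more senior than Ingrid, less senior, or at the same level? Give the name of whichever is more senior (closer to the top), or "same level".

Hamid

Hamid is 3 levels below Rafael; Ingrid is 6. Hamid is higher.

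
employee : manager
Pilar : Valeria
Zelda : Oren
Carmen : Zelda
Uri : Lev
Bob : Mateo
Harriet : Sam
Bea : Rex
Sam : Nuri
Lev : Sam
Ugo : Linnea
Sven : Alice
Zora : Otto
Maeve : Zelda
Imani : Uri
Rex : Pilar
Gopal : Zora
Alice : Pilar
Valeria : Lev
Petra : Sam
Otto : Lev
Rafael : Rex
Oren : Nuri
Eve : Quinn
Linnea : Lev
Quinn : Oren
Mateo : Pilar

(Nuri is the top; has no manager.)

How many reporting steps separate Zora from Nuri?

Chain from Zora up to Nuri: Zora → Otto → Lev → Sam → Nuri. That is 4 steps up, so Zora is 4 levels below Nuri.

4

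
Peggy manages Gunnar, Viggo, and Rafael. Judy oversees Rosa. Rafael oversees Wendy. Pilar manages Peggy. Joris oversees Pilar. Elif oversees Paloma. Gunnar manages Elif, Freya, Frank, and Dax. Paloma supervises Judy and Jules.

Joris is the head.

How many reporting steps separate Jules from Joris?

Chain from Jules up to Joris: Jules → Paloma → Elif → Gunnar → Peggy → Pilar → Joris. That is 6 steps up, so Jules is 6 levels below Joris.

6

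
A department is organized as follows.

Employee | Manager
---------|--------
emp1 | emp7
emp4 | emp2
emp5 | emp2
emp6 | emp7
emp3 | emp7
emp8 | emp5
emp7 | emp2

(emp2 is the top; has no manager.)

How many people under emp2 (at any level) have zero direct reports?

The people in emp2's organization with no one reporting to them are emp4, emp8, emp1, emp3, emp6. That is 5.

5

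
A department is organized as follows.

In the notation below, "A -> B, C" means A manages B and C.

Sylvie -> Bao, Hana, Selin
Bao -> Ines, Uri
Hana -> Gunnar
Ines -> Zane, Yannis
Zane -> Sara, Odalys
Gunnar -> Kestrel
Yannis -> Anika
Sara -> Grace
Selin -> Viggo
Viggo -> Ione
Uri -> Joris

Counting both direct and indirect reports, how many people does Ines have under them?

6

Ines directly manages Zane, Yannis. Under Zane: Odalys, Sara, Grace (3). Under Yannis: Anika (1). So Ines's organization is 2 direct reports plus everyone under them: 4 + 2 = 6.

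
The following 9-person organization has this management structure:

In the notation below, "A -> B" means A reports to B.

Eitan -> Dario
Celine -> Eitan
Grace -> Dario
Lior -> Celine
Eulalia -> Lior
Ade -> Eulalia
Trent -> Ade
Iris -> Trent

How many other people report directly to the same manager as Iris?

0

Iris reports to Trent, and Trent has no other direct reports. Iris has 0 peers.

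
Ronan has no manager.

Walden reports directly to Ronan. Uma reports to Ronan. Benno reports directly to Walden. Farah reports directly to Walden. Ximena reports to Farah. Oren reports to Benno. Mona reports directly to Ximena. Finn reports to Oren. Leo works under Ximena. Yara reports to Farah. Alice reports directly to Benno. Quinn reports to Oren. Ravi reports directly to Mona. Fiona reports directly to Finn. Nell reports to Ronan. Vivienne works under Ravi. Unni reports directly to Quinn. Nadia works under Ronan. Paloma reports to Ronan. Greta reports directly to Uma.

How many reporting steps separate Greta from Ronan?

2

Chain from Greta up to Ronan: Greta → Uma → Ronan. That is 2 steps up, so Greta is 2 levels below Ronan.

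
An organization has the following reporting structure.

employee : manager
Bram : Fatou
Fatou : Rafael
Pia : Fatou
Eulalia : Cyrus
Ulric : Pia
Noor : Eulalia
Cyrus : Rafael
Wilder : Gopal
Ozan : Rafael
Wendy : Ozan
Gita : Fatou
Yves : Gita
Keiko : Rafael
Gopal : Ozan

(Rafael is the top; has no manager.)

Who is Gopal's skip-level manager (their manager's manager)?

Rafael

Gopal reports to Ozan, and Ozan reports to Rafael. So Gopal's skip-level manager is Rafael.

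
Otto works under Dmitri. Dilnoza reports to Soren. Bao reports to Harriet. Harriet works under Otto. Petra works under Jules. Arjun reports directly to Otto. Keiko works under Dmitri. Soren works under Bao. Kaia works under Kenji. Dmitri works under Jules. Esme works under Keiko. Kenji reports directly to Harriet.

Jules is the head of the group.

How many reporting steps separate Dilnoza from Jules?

Chain from Dilnoza up to Jules: Dilnoza → Soren → Bao → Harriet → Otto → Dmitri → Jules. That is 6 steps up, so Dilnoza is 6 levels below Jules.

6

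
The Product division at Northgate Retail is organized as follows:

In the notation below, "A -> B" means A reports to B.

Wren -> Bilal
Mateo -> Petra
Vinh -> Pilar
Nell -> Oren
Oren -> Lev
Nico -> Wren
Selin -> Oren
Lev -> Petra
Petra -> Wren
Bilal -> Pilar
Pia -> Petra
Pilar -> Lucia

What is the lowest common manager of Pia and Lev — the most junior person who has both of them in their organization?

Petra

Pia's chain of managers is Petra, Wren, Bilal, Pilar, Lucia. Lev's chain of managers is Petra, Wren, Bilal, Pilar, Lucia. The first manager that appears in both chains is Petra.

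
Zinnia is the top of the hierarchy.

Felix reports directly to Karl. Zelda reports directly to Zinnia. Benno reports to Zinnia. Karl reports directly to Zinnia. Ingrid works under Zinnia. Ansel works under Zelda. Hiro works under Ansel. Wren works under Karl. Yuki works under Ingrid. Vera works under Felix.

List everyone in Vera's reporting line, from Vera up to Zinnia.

Vera -> Felix -> Karl -> Zinnia

Vera reports to Felix. Felix reports to Karl. Karl reports to Zinnia. Zinnia is at the top.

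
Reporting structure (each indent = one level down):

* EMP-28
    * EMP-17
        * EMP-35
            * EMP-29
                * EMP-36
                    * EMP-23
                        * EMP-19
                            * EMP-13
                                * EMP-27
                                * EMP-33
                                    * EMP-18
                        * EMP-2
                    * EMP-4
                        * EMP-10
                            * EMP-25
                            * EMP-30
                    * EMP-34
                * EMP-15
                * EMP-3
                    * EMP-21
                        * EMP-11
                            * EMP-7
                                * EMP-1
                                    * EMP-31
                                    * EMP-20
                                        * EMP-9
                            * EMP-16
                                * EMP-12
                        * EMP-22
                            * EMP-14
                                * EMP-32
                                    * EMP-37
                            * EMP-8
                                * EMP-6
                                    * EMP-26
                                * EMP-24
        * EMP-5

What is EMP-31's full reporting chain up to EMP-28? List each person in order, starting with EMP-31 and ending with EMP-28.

EMP-31 -> EMP-1 -> EMP-7 -> EMP-11 -> EMP-21 -> EMP-3 -> EMP-29 -> EMP-35 -> EMP-17 -> EMP-28

EMP-31 reports to EMP-1. EMP-1 reports to EMP-7. EMP-7 reports to EMP-11. EMP-11 reports to EMP-21. EMP-21 reports to EMP-3. EMP-3 reports to EMP-29. EMP-29 reports to EMP-35. EMP-35 reports to EMP-17. EMP-17 reports to EMP-28. EMP-28 is at the top.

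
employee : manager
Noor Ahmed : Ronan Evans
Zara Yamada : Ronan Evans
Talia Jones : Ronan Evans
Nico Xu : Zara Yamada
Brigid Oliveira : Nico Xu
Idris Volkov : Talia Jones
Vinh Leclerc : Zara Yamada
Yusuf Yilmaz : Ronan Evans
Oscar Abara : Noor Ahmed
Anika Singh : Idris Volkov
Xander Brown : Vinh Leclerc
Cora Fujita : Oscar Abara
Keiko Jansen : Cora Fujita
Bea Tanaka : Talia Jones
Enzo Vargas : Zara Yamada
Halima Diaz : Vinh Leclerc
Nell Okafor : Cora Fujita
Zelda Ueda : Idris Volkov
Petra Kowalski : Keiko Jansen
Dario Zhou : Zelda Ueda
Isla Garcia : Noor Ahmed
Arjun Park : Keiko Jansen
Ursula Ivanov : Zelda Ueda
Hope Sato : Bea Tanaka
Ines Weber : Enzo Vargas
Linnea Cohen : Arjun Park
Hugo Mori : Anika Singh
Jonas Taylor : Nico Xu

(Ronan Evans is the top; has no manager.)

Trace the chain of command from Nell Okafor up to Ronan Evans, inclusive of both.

Nell Okafor -> Cora Fujita -> Oscar Abara -> Noor Ahmed -> Ronan Evans

Nell Okafor reports to Cora Fujita. Cora Fujita reports to Oscar Abara. Oscar Abara reports to Noor Ahmed. Noor Ahmed reports to Ronan Evans. Ronan Evans is at the top.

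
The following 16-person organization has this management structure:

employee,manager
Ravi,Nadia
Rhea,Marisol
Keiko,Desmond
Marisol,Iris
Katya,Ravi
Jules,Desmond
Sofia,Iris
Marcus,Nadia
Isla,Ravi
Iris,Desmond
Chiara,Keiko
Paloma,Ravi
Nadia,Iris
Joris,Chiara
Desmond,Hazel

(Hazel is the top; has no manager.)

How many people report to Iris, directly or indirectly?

9

Iris directly manages Marisol, Nadia, Sofia. Under Marisol: Rhea (1). Under Nadia: Marcus, Ravi, Paloma, Katya, Isla (5). Sofia has no reports. So Iris's organization is 3 direct reports plus everyone under them: 2 + 6 + 1 = 9.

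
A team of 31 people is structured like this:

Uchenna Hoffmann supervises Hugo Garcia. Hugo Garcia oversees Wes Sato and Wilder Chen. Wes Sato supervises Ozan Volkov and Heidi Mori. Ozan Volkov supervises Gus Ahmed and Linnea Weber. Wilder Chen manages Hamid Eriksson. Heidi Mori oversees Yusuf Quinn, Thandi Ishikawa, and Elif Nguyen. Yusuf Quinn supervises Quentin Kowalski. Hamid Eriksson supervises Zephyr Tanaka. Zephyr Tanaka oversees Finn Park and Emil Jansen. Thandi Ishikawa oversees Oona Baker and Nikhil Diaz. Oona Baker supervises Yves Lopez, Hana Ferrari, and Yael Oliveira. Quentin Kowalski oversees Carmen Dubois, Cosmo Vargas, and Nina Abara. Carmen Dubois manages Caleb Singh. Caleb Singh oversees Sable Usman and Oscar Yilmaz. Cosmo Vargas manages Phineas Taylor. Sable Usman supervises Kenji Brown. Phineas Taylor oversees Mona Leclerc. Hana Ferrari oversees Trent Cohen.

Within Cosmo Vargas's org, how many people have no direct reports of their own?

1

The only person in Cosmo Vargas's organization with no one reporting to them is Mona Leclerc. That is 1.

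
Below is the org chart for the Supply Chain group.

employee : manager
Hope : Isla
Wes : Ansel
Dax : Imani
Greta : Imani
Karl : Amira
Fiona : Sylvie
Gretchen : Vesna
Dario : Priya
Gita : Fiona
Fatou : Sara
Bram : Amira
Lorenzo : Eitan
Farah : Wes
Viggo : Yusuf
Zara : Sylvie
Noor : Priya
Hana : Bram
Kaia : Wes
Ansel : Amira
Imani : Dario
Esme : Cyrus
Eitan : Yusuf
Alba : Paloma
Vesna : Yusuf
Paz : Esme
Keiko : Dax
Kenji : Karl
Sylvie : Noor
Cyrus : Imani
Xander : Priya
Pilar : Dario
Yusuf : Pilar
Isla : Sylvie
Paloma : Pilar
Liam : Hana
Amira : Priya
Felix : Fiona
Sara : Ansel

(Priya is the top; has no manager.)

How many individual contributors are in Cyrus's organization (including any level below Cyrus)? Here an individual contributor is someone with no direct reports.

1

The only person in Cyrus's organization with no one reporting to them is Paz. That is 1.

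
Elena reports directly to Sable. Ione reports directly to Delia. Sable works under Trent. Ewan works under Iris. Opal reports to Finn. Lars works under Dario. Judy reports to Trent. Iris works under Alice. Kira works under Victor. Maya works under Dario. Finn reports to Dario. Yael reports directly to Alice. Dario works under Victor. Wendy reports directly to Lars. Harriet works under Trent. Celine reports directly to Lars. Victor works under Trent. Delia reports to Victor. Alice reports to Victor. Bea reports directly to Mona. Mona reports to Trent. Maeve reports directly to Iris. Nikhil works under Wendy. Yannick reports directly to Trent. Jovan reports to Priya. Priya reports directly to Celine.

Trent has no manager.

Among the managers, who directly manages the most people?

Direct-report counts: Trent has 6; Mona has 1; Sable has 1; Victor has 4; Delia has 1; Alice has 2; Iris has 2; Dario has 3; Finn has 1; Lars has 2; Wendy has 1; Celine has 1; Priya has 1. The largest is 6, held by Trent.

Trent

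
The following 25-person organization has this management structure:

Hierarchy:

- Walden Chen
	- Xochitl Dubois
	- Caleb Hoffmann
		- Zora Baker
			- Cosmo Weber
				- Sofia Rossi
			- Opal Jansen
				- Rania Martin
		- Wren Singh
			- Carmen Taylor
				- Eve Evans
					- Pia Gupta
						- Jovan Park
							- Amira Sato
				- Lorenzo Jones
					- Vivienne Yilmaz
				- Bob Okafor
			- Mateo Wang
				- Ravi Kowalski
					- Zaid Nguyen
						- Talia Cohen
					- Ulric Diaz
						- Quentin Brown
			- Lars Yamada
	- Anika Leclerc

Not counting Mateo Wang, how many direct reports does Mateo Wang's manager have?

Mateo Wang reports to Wren Singh. Wren Singh's other direct reports are Carmen Taylor, Lars Yamada — 2 peers.

2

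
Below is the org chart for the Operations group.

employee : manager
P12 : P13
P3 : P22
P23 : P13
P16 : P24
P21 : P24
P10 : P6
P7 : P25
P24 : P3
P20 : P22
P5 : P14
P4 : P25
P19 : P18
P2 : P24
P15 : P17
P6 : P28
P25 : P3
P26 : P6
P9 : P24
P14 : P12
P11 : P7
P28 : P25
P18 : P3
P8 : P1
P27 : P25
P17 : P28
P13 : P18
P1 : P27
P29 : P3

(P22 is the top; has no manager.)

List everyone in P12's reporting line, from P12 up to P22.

P12 reports to P13. P13 reports to P18. P18 reports to P3. P3 reports to P22. P22 is at the top.

P12 -> P13 -> P18 -> P3 -> P22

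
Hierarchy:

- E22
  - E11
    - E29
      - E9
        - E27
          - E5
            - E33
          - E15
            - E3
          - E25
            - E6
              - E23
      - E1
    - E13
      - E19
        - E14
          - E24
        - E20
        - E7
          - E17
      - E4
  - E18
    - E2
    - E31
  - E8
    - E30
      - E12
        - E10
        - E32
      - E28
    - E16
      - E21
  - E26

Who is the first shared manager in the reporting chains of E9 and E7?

E9's chain of managers is E29, E11, E22. E7's chain of managers is E19, E13, E11, E22. The first manager that appears in both chains is E11.

E11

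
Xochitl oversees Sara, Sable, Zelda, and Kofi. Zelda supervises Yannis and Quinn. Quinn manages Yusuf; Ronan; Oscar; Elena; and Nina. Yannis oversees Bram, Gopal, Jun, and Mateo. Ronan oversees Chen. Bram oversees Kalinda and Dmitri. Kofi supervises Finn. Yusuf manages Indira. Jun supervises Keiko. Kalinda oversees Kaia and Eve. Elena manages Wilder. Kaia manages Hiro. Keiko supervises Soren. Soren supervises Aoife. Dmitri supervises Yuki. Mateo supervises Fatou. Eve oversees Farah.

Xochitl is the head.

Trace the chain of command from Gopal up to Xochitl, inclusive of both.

Gopal reports to Yannis. Yannis reports to Zelda. Zelda reports to Xochitl. Xochitl is at the top.

Gopal -> Yannis -> Zelda -> Xochitl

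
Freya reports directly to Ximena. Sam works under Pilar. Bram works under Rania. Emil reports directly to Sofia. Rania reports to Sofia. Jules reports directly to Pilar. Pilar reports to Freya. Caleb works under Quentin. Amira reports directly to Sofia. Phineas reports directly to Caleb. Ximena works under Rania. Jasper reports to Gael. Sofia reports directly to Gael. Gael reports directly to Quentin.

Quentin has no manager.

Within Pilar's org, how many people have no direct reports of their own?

The people in Pilar's organization with no one reporting to them are Sam, Jules. That is 2.

2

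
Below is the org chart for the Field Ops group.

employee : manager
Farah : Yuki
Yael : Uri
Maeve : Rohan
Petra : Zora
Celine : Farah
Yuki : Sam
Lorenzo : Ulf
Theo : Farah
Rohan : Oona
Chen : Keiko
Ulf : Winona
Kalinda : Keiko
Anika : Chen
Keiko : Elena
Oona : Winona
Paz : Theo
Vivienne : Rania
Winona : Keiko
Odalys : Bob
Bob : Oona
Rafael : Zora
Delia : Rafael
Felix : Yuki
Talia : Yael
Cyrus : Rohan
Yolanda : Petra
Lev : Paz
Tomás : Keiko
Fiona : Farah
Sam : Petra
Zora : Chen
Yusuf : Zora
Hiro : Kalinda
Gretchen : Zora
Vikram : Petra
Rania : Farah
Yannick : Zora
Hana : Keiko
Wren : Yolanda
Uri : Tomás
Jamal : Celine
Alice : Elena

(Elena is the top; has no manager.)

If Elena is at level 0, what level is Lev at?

Chain from Lev up to Elena: Lev → Paz → Theo → Farah → Yuki → Sam → Petra → Zora → Chen → Keiko → Elena. That is 10 steps up, so Lev is 10 levels below Elena.

10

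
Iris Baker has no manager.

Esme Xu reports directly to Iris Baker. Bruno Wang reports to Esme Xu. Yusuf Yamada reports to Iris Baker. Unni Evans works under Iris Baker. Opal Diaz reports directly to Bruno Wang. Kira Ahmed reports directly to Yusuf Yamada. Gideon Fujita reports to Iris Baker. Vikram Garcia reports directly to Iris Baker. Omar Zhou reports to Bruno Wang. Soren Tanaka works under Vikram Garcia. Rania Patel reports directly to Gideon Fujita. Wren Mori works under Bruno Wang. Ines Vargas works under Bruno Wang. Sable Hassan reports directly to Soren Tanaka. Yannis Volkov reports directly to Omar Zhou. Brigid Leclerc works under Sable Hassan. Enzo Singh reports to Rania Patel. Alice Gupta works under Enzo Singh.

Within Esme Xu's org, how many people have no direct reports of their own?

The people in Esme Xu's organization with no one reporting to them are Ines Vargas, Wren Mori, Yannis Volkov, Opal Diaz. That is 4.

4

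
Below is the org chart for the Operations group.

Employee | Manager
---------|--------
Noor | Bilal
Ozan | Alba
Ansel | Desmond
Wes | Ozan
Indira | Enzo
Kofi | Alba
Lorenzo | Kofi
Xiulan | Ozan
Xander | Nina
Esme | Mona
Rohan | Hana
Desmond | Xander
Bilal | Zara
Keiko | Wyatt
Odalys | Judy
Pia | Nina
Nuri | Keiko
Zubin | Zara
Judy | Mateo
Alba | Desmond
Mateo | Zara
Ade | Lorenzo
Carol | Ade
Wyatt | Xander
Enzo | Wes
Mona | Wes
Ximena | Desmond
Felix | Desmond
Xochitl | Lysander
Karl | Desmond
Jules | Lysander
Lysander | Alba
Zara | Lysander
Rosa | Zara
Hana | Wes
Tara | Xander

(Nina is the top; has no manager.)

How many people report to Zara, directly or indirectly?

7

Zara directly manages Mateo, Bilal, Rosa, Zubin. Under Mateo: Judy, Odalys (2). Under Bilal: Noor (1). Rosa has no reports. Zubin has no reports. So Zara's organization is 4 direct reports plus everyone under them: 3 + 2 + 1 + 1 = 7.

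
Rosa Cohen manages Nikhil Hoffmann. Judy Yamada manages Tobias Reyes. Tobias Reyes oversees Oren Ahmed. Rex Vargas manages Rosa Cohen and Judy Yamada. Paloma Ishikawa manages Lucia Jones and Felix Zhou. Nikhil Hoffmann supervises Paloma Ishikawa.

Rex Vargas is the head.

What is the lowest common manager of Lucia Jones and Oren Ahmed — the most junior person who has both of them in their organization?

Rex Vargas

Lucia Jones's chain of managers is Paloma Ishikawa, Nikhil Hoffmann, Rosa Cohen, Rex Vargas. Oren Ahmed's chain of managers is Tobias Reyes, Judy Yamada, Rex Vargas. The first manager that appears in both chains is Rex Vargas.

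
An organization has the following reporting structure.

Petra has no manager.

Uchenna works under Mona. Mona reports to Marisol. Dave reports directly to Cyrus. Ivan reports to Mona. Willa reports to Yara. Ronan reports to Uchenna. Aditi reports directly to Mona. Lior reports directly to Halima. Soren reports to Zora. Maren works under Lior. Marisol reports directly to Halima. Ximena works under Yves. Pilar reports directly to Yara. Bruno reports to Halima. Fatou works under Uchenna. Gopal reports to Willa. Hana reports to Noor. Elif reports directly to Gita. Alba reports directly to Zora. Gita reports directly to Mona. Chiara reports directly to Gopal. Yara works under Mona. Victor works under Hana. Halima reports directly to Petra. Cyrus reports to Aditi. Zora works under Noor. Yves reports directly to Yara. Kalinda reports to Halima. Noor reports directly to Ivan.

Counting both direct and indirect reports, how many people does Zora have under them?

2

Zora directly manages Soren, Alba. Soren has no reports. Alba has no reports. So Zora's organization is 2 direct reports plus everyone under them: 1 + 1 = 2.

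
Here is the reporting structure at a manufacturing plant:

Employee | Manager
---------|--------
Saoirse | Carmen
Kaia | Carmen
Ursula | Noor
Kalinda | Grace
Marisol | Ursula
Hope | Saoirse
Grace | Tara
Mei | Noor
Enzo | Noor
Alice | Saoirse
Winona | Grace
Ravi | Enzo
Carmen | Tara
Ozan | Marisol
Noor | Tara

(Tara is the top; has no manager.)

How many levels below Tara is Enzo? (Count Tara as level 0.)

2

Chain from Enzo up to Tara: Enzo → Noor → Tara. That is 2 steps up, so Enzo is 2 levels below Tara.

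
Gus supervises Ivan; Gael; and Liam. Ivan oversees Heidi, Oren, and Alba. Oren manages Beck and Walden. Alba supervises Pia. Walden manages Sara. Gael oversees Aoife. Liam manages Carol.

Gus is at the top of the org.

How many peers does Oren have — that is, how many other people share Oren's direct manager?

2

Oren reports to Ivan. Ivan's other direct reports are Alba, Heidi — 2 peers.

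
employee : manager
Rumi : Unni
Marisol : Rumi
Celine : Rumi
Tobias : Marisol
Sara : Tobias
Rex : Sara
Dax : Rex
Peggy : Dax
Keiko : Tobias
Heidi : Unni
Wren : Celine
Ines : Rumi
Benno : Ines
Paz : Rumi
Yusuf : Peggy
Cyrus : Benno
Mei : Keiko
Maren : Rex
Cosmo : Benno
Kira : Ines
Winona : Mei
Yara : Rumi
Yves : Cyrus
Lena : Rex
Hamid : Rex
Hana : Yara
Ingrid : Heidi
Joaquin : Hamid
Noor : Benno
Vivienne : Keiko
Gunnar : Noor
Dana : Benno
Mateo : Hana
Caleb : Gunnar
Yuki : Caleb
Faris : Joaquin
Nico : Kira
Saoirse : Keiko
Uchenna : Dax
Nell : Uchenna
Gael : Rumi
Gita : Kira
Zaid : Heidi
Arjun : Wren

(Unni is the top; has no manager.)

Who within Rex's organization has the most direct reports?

Rex

Direct-report counts within Rex's organization: Rex has 4; Hamid has 1; Joaquin has 1; Dax has 2; Uchenna has 1; Peggy has 1. The largest is 4, held by Rex.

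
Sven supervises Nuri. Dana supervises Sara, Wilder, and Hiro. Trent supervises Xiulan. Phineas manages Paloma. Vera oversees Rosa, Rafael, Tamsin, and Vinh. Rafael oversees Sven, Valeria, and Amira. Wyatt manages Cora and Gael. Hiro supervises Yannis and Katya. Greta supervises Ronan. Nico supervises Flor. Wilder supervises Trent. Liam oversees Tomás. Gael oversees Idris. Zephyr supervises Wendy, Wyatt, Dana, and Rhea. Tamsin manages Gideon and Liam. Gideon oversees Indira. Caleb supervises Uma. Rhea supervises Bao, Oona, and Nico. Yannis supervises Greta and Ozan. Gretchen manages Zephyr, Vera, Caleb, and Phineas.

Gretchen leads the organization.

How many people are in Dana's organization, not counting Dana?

10

Dana directly manages Sara, Wilder, Hiro. Sara has no reports. Under Wilder: Trent, Xiulan (2). Under Hiro: Katya, Yannis, Ozan, Greta, Ronan (5). So Dana's organization is 3 direct reports plus everyone under them: 1 + 3 + 6 = 10.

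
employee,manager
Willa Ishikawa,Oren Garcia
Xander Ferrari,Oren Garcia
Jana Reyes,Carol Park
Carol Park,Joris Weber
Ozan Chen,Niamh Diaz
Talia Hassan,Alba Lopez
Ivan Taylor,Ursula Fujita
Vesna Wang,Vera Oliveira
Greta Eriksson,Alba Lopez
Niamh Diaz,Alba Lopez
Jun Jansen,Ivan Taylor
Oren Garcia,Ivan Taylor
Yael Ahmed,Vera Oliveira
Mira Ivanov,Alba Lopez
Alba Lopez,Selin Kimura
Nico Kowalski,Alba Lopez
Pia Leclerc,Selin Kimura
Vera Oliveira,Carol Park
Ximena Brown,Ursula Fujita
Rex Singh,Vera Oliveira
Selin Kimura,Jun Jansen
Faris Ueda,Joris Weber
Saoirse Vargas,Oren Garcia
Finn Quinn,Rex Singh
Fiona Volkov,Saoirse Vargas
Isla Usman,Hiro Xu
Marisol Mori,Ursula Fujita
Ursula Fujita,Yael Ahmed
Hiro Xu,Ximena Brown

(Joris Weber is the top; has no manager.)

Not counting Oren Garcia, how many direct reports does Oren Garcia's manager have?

1

Oren Garcia reports to Ivan Taylor. Ivan Taylor's other direct reports are Jun Jansen — 1 peer.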